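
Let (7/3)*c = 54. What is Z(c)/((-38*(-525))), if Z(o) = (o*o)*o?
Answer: 708588/1140475 ≈ 0.62131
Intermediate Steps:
c = 162/7 (c = (3/7)*54 = 162/7 ≈ 23.143)
Z(o) = o**3 (Z(o) = o**2*o = o**3)
Z(c)/((-38*(-525))) = (162/7)**3/((-38*(-525))) = (4251528/343)/19950 = (4251528/343)*(1/19950) = 708588/1140475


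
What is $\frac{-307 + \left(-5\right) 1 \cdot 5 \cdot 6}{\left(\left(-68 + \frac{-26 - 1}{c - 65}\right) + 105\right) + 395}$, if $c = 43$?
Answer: $- \frac{10054}{9531} \approx -1.0549$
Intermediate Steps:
$\frac{-307 + \left(-5\right) 1 \cdot 5 \cdot 6}{\left(\left(-68 + \frac{-26 - 1}{c - 65}\right) + 105\right) + 395} = \frac{-307 + \left(-5\right) 1 \cdot 5 \cdot 6}{\left(\left(-68 + \frac{-26 - 1}{43 - 65}\right) + 105\right) + 395} = \frac{-307 + \left(-5\right) 5 \cdot 6}{\left(\left(-68 - \frac{27}{-22}\right) + 105\right) + 395} = \frac{-307 - 150}{\left(\left(-68 - - \frac{27}{22}\right) + 105\right) + 395} = \frac{-307 - 150}{\left(\left(-68 + \frac{27}{22}\right) + 105\right) + 395} = - \frac{457}{\left(- \frac{1469}{22} + 105\right) + 395} = - \frac{457}{\frac{841}{22} + 395} = - \frac{457}{\frac{9531}{22}} = \left(-457\right) \frac{22}{9531} = - \frac{10054}{9531}$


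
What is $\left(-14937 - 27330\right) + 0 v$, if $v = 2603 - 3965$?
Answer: $-42267$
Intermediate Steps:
$v = -1362$
$\left(-14937 - 27330\right) + 0 v = \left(-14937 - 27330\right) + 0 \left(-1362\right) = -42267 + 0 = -42267$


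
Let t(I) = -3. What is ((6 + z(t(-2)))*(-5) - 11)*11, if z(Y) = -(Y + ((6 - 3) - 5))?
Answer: -726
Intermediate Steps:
z(Y) = 2 - Y (z(Y) = -(Y + (3 - 5)) = -(Y - 2) = -(-2 + Y) = 2 - Y)
((6 + z(t(-2)))*(-5) - 11)*11 = ((6 + (2 - 1*(-3)))*(-5) - 11)*11 = ((6 + (2 + 3))*(-5) - 11)*11 = ((6 + 5)*(-5) - 11)*11 = (11*(-5) - 11)*11 = (-55 - 11)*11 = -66*11 = -726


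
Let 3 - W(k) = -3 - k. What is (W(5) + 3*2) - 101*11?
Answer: -1094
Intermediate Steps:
W(k) = 6 + k (W(k) = 3 - (-3 - k) = 3 + (3 + k) = 6 + k)
(W(5) + 3*2) - 101*11 = ((6 + 5) + 3*2) - 101*11 = (11 + 6) - 1111 = 17 - 1111 = -1094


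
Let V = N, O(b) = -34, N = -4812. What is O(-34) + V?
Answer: -4846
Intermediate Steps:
V = -4812
O(-34) + V = -34 - 4812 = -4846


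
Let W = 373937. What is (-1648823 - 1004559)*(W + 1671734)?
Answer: -5427946609322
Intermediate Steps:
(-1648823 - 1004559)*(W + 1671734) = (-1648823 - 1004559)*(373937 + 1671734) = -2653382*2045671 = -5427946609322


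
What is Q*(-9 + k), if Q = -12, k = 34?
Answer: -300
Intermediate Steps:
Q*(-9 + k) = -12*(-9 + 34) = -12*25 = -300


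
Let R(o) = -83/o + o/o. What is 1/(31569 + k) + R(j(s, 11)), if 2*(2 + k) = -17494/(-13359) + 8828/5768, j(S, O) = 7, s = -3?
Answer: -92434559803496/8513734295591 ≈ -10.857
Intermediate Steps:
R(o) = 1 - 83/o (R(o) = -83/o + 1 = 1 - 83/o)
k = -22345051/38527356 (k = -2 + (-17494/(-13359) + 8828/5768)/2 = -2 + (-17494*(-1/13359) + 8828*(1/5768))/2 = -2 + (17494/13359 + 2207/1442)/2 = -2 + (½)*(54709661/19263678) = -2 + 54709661/38527356 = -22345051/38527356 ≈ -0.57998)
1/(31569 + k) + R(j(s, 11)) = 1/(31569 - 22345051/38527356) + (-83 + 7)/7 = 1/(1216247756513/38527356) + (⅐)*(-76) = 38527356/1216247756513 - 76/7 = -92434559803496/8513734295591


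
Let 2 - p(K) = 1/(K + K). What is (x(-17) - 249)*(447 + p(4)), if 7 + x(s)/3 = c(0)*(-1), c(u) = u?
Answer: -484785/4 ≈ -1.2120e+5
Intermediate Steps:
p(K) = 2 - 1/(2*K) (p(K) = 2 - 1/(K + K) = 2 - 1/(2*K))
x(s) = -21 (x(s) = -21 + 3*(0*(-1)) = -21 + 3*0 = -21 + 0 = -21)
(x(-17) - 249)*(447 + p(4)) = (-21 - 249)*(447 + (2 - 1/2/4)) = -270*(447 + (2 - 1/2*1/4)) = -270*(447 + (2 - 1/8)) = -270*(447 + 15/8) = -270*3591/8 = -484785/4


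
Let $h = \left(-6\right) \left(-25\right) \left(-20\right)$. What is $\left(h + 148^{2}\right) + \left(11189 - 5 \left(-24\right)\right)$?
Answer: $30213$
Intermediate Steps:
$h = -3000$ ($h = 150 \left(-20\right) = -3000$)
$\left(h + 148^{2}\right) + \left(11189 - 5 \left(-24\right)\right) = \left(-3000 + 148^{2}\right) + \left(11189 - 5 \left(-24\right)\right) = \left(-3000 + 21904\right) + \left(11189 - -120\right) = 18904 + \left(11189 + 120\right) = 18904 + 11309 = 30213$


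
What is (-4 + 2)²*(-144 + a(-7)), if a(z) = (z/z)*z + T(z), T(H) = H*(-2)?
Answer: -548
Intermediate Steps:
T(H) = -2*H
a(z) = -z (a(z) = (z/z)*z - 2*z = 1*z - 2*z = z - 2*z = -z)
(-4 + 2)²*(-144 + a(-7)) = (-4 + 2)²*(-144 - 1*(-7)) = (-2)²*(-144 + 7) = 4*(-137) = -548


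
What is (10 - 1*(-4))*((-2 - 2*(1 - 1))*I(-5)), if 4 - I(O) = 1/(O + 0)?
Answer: -588/5 ≈ -117.60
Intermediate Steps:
I(O) = 4 - 1/O (I(O) = 4 - 1/(O + 0) = 4 - 1/O)
(10 - 1*(-4))*((-2 - 2*(1 - 1))*I(-5)) = (10 - 1*(-4))*((-2 - 2*(1 - 1))*(4 - 1/(-5))) = (10 + 4)*((-2 - 2*0)*(4 - 1*(-⅕))) = 14*((-2 + 0)*(4 + ⅕)) = 14*(-2*21/5) = 14*(-42/5) = -588/5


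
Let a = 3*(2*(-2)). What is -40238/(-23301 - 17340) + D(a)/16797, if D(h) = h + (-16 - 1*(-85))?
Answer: 7292411/7340289 ≈ 0.99348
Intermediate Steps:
a = -12 (a = 3*(-4) = -12)
D(h) = 69 + h (D(h) = h + (-16 + 85) = h + 69 = 69 + h)
-40238/(-23301 - 17340) + D(a)/16797 = -40238/(-23301 - 17340) + (69 - 12)/16797 = -40238/(-40641) + 57*(1/16797) = -40238*(-1/40641) + 19/5599 = 1298/1311 + 19/5599 = 7292411/7340289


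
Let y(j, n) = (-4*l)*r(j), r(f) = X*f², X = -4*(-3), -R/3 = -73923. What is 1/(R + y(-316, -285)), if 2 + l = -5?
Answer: 1/33773385 ≈ 2.9609e-8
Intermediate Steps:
R = 221769 (R = -3*(-73923) = 221769)
X = 12
r(f) = 12*f²
l = -7 (l = -2 - 5 = -7)
y(j, n) = 336*j² (y(j, n) = (-4*(-7))*(12*j²) = 28*(12*j²) = 336*j²)
1/(R + y(-316, -285)) = 1/(221769 + 336*(-316)²) = 1/(221769 + 336*99856) = 1/(221769 + 33551616) = 1/33773385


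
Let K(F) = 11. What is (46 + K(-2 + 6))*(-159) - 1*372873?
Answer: -381936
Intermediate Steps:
(46 + K(-2 + 6))*(-159) - 1*372873 = (46 + 11)*(-159) - 1*372873 = 57*(-159) - 372873 = -9063 - 372873 = -381936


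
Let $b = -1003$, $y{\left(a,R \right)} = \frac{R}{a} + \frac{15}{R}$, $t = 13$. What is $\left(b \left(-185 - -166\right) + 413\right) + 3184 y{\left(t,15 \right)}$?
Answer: $\frac{342262}{13} \approx 26328.0$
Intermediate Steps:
$y{\left(a,R \right)} = \frac{15}{R} + \frac{R}{a}$
$\left(b \left(-185 - -166\right) + 413\right) + 3184 y{\left(t,15 \right)} = \left(- 1003 \left(-185 - -166\right) + 413\right) + 3184 \left(\frac{15}{15} + \frac{15}{13}\right) = \left(- 1003 \left(-185 + 166\right) + 413\right) + 3184 \left(15 \cdot \frac{1}{15} + 15 \cdot \frac{1}{13}\right) = \left(\left(-1003\right) \left(-19\right) + 413\right) + 3184 \left(1 + \frac{15}{13}\right) = \left(19057 + 413\right) + 3184 \cdot \frac{28}{13} = 19470 + \frac{89152}{13} = \frac{342262}{13}$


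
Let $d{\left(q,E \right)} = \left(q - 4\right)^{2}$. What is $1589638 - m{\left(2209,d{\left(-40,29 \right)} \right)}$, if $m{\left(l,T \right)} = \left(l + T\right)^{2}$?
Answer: $-15591387$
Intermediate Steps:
$d{\left(q,E \right)} = \left(-4 + q\right)^{2}$
$m{\left(l,T \right)} = \left(T + l\right)^{2}$
$1589638 - m{\left(2209,d{\left(-40,29 \right)} \right)} = 1589638 - \left(\left(-4 - 40\right)^{2} + 2209\right)^{2} = 1589638 - \left(\left(-44\right)^{2} + 2209\right)^{2} = 1589638 - \left(1936 + 2209\right)^{2} = 1589638 - 4145^{2} = 1589638 - 17181025 = -15591387$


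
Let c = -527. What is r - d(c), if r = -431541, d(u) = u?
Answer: -431014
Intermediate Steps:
r - d(c) = -431541 - 1*(-527) = -431541 + 527 = -431014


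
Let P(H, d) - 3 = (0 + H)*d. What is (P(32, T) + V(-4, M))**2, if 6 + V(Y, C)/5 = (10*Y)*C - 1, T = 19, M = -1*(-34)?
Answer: 38738176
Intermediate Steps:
M = 34
V(Y, C) = -35 + 50*C*Y (V(Y, C) = -30 + 5*((10*Y)*C - 1) = -30 + 5*(10*C*Y - 1) = -30 + 5*(-1 + 10*C*Y) = -30 + (-5 + 50*C*Y) = -35 + 50*C*Y)
P(H, d) = 3 + H*d (P(H, d) = 3 + (0 + H)*d = 3 + H*d)
(P(32, T) + V(-4, M))**2 = ((3 + 32*19) + (-35 + 50*34*(-4)))**2 = ((3 + 608) + (-35 - 6800))**2 = (611 - 6835)**2 = (-6224)**2 = 38738176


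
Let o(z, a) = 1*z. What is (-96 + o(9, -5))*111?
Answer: -9657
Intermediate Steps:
o(z, a) = z
(-96 + o(9, -5))*111 = (-96 + 9)*111 = -87*111 = -9657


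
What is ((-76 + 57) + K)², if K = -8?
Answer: 729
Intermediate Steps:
((-76 + 57) + K)² = ((-76 + 57) - 8)² = (-19 - 8)² = (-27)² = 729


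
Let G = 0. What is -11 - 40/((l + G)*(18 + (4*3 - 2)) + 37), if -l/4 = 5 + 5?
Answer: -11873/1083 ≈ -10.963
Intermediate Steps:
l = -40 (l = -4*(5 + 5) = -4*10 = -40)
-11 - 40/((l + G)*(18 + (4*3 - 2)) + 37) = -11 - 40/((-40 + 0)*(18 + (4*3 - 2)) + 37) = -11 - 40/(-40*(18 + (12 - 2)) + 37) = -11 - 40/(-40*(18 + 10) + 37) = -11 - 40/(-40*28 + 37) = -11 - 40/(-1120 + 37) = -11 - 40/(-1083) = -11 - 1/1083*(-40) = -11 + 40/1083 = -11873/1083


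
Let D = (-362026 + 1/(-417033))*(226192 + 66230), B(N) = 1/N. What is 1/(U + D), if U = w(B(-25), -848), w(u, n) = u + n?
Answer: -3475275/367907790878226361 ≈ -9.4461e-12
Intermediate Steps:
D = -14716311517242166/139011 (D = (-362026 - 1/417033)*292422 = -150976788859/417033*292422 = -14716311517242166/139011 ≈ -1.0586e+11)
w(u, n) = n + u
U = -21201/25 (U = -848 + 1/(-25) = -848 - 1/25 = -21201/25 ≈ -848.04)
1/(U + D) = 1/(-21201/25 - 14716311517242166/139011) = 1/(-367907790878226361/3475275) = -3475275/367907790878226361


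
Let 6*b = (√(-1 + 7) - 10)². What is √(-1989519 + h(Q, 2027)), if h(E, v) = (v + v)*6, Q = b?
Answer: 3*I*√218355 ≈ 1401.9*I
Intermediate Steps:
b = (-10 + √6)²/6 (b = (√(-1 + 7) - 10)²/6 = (√6 - 10)²/6 = (-10 + √6)²/6 ≈ 9.5017)
Q = (10 - √6)²/6 ≈ 9.5017
h(E, v) = 12*v (h(E, v) = (2*v)*6 = 12*v)
√(-1989519 + h(Q, 2027)) = √(-1989519 + 12*2027) = √(-1989519 + 24324) = √(-1965195) = 3*I*√218355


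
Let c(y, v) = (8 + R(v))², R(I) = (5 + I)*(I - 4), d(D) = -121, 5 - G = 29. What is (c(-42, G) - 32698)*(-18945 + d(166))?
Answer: -4936225532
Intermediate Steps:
G = -24 (G = 5 - 1*29 = 5 - 29 = -24)
R(I) = (-4 + I)*(5 + I) (R(I) = (5 + I)*(-4 + I) = (-4 + I)*(5 + I))
c(y, v) = (-12 + v + v²)² (c(y, v) = (8 + (-20 + v + v²))² = (-12 + v + v²)²)
(c(-42, G) - 32698)*(-18945 + d(166)) = ((-12 - 24 + (-24)²)² - 32698)*(-18945 - 121) = ((-12 - 24 + 576)² - 32698)*(-19066) = (540² - 32698)*(-19066) = (291600 - 32698)*(-19066) = 258902*(-19066) = -4936225532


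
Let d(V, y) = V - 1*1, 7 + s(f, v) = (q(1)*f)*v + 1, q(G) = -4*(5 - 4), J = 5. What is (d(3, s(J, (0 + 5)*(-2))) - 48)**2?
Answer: 2116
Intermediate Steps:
q(G) = -4 (q(G) = -4*1 = -4)
s(f, v) = -6 - 4*f*v (s(f, v) = -7 + ((-4*f)*v + 1) = -7 + (-4*f*v + 1) = -7 + (1 - 4*f*v) = -6 - 4*f*v)
d(V, y) = -1 + V (d(V, y) = V - 1 = -1 + V)
(d(3, s(J, (0 + 5)*(-2))) - 48)**2 = ((-1 + 3) - 48)**2 = (2 - 48)**2 = (-46)**2 = 2116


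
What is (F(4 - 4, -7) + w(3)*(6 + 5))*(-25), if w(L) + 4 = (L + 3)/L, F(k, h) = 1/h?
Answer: 3875/7 ≈ 553.57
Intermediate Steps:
w(L) = -4 + (3 + L)/L (w(L) = -4 + (L + 3)/L = -4 + (3 + L)/L)
(F(4 - 4, -7) + w(3)*(6 + 5))*(-25) = (1/(-7) + (-3 + 3/3)*(6 + 5))*(-25) = (-1/7 + (-3 + 3*(1/3))*11)*(-25) = (-1/7 + (-3 + 1)*11)*(-25) = (-1/7 - 2*11)*(-25) = (-1/7 - 22)*(-25) = -155/7*(-25) = 3875/7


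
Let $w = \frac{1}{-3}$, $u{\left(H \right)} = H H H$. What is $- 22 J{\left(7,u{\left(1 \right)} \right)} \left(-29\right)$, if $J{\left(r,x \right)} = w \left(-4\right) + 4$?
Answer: $\frac{10208}{3} \approx 3402.7$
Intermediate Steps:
$u{\left(H \right)} = H^{3}$ ($u{\left(H \right)} = H^{2} H = H^{3}$)
$w = - \frac{1}{3} \approx -0.33333$
$J{\left(r,x \right)} = \frac{16}{3}$ ($J{\left(r,x \right)} = \left(- \frac{1}{3}\right) \left(-4\right) + 4 = \frac{4}{3} + 4 = \frac{16}{3}$)
$- 22 J{\left(7,u{\left(1 \right)} \right)} \left(-29\right) = \left(-22\right) \frac{16}{3} \left(-29\right) = \left(- \frac{352}{3}\right) \left(-29\right) = \frac{10208}{3}$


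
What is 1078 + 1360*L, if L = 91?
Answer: 124838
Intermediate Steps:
1078 + 1360*L = 1078 + 1360*91 = 1078 + 123760 = 124838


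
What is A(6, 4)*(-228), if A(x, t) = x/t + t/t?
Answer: -570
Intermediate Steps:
A(x, t) = 1 + x/t (A(x, t) = x/t + 1 = 1 + x/t)
A(6, 4)*(-228) = ((4 + 6)/4)*(-228) = ((1/4)*10)*(-228) = (5/2)*(-228) = -570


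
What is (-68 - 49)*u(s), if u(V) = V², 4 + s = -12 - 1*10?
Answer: -79092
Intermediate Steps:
s = -26 (s = -4 + (-12 - 1*10) = -4 + (-12 - 10) = -4 - 22 = -26)
(-68 - 49)*u(s) = (-68 - 49)*(-26)² = -117*676 = -79092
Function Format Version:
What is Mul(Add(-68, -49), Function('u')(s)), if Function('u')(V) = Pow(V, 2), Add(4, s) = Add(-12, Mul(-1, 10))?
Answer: -79092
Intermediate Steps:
s = -26 (s = Add(-4, Add(-12, Mul(-1, 10))) = Add(-4, Add(-12, -10)) = Add(-4, -22) = -26)
Mul(Add(-68, -49), Function('u')(s)) = Mul(Add(-68, -49), Pow(-26, 2)) = Mul(-117, 676) = -79092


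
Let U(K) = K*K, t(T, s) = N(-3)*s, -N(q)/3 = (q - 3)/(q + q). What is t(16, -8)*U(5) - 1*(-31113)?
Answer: 31713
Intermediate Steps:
N(q) = -3*(-3 + q)/(2*q) (N(q) = -3*(q - 3)/(q + q) = -3*(-3 + q)/(2*q))
t(T, s) = -3*s (t(T, s) = ((3/2)*(3 - 1*(-3))/(-3))*s = ((3/2)*(-⅓)*(3 + 3))*s = ((3/2)*(-⅓)*6)*s = -3*s)
U(K) = K²
t(16, -8)*U(5) - 1*(-31113) = -3*(-8)*5² - 1*(-31113) = 24*25 + 31113 = 600 + 31113 = 31713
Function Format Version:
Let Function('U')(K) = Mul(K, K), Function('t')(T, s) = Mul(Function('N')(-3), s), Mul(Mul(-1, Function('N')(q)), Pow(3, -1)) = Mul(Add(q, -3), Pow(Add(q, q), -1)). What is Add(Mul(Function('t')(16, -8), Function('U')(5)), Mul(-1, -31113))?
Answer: 31713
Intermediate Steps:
Function('N')(q) = Mul(Rational(-3, 2), Pow(q, -1), Add(-3, q)) (Function('N')(q) = Mul(-3, Mul(Add(q, -3), Pow(Add(q, q), -1))) = Mul(-3, Mul(Add(-3, q), Pow(Mul(2, q), -1))) = Mul(-3, Mul(Add(-3, q), Mul(Rational(1, 2), Pow(q, -1)))) = Mul(-3, Mul(Rational(1, 2), Pow(q, -1), Add(-3, q))) = Mul(Rational(-3, 2), Pow(q, -1), Add(-3, q)))
Function('t')(T, s) = Mul(-3, s) (Function('t')(T, s) = Mul(Mul(Rational(3, 2), Pow(-3, -1), Add(3, Mul(-1, -3))), s) = Mul(Mul(Rational(3, 2), Rational(-1, 3), Add(3, 3)), s) = Mul(Mul(Rational(3, 2), Rational(-1, 3), 6), s) = Mul(-3, s))
Function('U')(K) = Pow(K, 2)
Add(Mul(Function('t')(16, -8), Function('U')(5)), Mul(-1, -31113)) = Add(Mul(Mul(-3, -8), Pow(5, 2)), Mul(-1, -31113)) = Add(Mul(24, 25), 31113) = Add(600, 31113) = 31713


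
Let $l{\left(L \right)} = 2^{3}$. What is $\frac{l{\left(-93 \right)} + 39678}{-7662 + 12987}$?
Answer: $\frac{39686}{5325} \approx 7.4528$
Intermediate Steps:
$l{\left(L \right)} = 8$
$\frac{l{\left(-93 \right)} + 39678}{-7662 + 12987} = \frac{8 + 39678}{-7662 + 12987} = \frac{39686}{5325}$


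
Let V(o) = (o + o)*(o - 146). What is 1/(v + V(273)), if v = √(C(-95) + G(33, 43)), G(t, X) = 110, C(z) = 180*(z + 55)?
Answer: 34671/2404160027 - I*√7090/4808320054 ≈ 1.4421e-5 - 1.7512e-8*I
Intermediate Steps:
C(z) = 9900 + 180*z (C(z) = 180*(55 + z) = 9900 + 180*z)
v = I*√7090 (v = √((9900 + 180*(-95)) + 110) = √((9900 - 17100) + 110) = √(-7200 + 110) = √(-7090) = I*√7090 ≈ 84.202*I)
V(o) = 2*o*(-146 + o) (V(o) = (2*o)*(-146 + o) = 2*o*(-146 + o))
1/(v + V(273)) = 1/(I*√7090 + 2*273*(-146 + 273)) = 1/(I*√7090 + 2*273*127) = 1/(I*√7090 + 69342) = 1/(69342 + I*√7090)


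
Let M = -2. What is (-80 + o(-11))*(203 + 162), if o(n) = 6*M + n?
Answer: -37595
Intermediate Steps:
o(n) = -12 + n (o(n) = 6*(-2) + n = -12 + n)
(-80 + o(-11))*(203 + 162) = (-80 + (-12 - 11))*(203 + 162) = (-80 - 23)*365 = -103*365 = -37595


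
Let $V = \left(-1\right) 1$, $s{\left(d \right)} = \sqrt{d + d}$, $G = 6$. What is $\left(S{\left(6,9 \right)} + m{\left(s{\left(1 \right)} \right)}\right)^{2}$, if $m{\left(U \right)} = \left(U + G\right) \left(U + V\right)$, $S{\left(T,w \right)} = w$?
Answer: $75 + 50 \sqrt{2} \approx 145.71$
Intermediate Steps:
$s{\left(d \right)} = \sqrt{2} \sqrt{d}$ ($s{\left(d \right)} = \sqrt{2 d} = \sqrt{2} \sqrt{d}$)
$V = -1$
$m{\left(U \right)} = \left(-1 + U\right) \left(6 + U\right)$ ($m{\left(U \right)} = \left(U + 6\right) \left(U - 1\right) = \left(6 + U\right) \left(-1 + U\right) = \left(-1 + U\right) \left(6 + U\right)$)
$\left(S{\left(6,9 \right)} + m{\left(s{\left(1 \right)} \right)}\right)^{2} = \left(9 + \left(-6 + \left(\sqrt{2} \sqrt{1}\right)^{2} + 5 \sqrt{2} \sqrt{1}\right)\right)^{2} = \left(9 + \left(-6 + \left(\sqrt{2} \cdot 1\right)^{2} + 5 \sqrt{2} \cdot 1\right)\right)^{2} = \left(9 + \left(-6 + \left(\sqrt{2}\right)^{2} + 5 \sqrt{2}\right)\right)^{2} = \left(9 + \left(-6 + 2 + 5 \sqrt{2}\right)\right)^{2} = \left(9 - \left(4 - 5 \sqrt{2}\right)\right)^{2} = \left(5 + 5 \sqrt{2}\right)^{2}$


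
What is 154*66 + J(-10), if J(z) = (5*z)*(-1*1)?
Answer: 10214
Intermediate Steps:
J(z) = -5*z (J(z) = (5*z)*(-1) = -5*z)
154*66 + J(-10) = 154*66 - 5*(-10) = 10164 + 50 = 10214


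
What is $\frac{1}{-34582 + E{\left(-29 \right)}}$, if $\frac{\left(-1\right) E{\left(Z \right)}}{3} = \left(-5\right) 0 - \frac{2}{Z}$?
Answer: $- \frac{29}{1002884} \approx -2.8917 \cdot 10^{-5}$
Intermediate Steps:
$E{\left(Z \right)} = \frac{6}{Z}$ ($E{\left(Z \right)} = - 3 \left(\left(-5\right) 0 - \frac{2}{Z}\right) = - 3 \left(0 - \frac{2}{Z}\right) = - 3 \left(- \frac{2}{Z}\right) = \frac{6}{Z}$)
$\frac{1}{-34582 + E{\left(-29 \right)}} = \frac{1}{-34582 + \frac{6}{-29}} = \frac{1}{-34582 + 6 \left(- \frac{1}{29}\right)} = \frac{1}{-34582 - \frac{6}{29}} = \frac{1}{- \frac{1002884}{29}} = - \frac{29}{1002884}$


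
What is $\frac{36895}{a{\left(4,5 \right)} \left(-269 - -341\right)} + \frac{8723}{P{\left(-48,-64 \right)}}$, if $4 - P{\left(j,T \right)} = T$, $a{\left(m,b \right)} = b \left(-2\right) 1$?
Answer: $\frac{188585}{2448} \approx 77.036$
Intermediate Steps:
$a{\left(m,b \right)} = - 2 b$ ($a{\left(m,b \right)} = - 2 b 1 = - 2 b$)
$P{\left(j,T \right)} = 4 - T$
$\frac{36895}{a{\left(4,5 \right)} \left(-269 - -341\right)} + \frac{8723}{P{\left(-48,-64 \right)}} = \frac{36895}{\left(-2\right) 5 \left(-269 - -341\right)} + \frac{8723}{4 - -64} = \frac{36895}{\left(-10\right) \left(-269 + 341\right)} + \frac{8723}{4 + 64} = \frac{36895}{\left(-10\right) 72} + \frac{8723}{68} = \frac{36895}{-720} + 8723 \cdot \frac{1}{68} = 36895 \left(- \frac{1}{720}\right) + \frac{8723}{68} = - \frac{7379}{144} + \frac{8723}{68} = \frac{188585}{2448}$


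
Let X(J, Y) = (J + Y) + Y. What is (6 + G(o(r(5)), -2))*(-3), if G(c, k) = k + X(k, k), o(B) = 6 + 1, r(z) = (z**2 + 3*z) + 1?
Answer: 6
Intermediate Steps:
r(z) = 1 + z**2 + 3*z
o(B) = 7
X(J, Y) = J + 2*Y
G(c, k) = 4*k (G(c, k) = k + (k + 2*k) = k + 3*k = 4*k)
(6 + G(o(r(5)), -2))*(-3) = (6 + 4*(-2))*(-3) = (6 - 8)*(-3) = -2*(-3) = 6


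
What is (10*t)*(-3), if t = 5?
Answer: -150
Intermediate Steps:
(10*t)*(-3) = (10*5)*(-3) = 50*(-3) = -150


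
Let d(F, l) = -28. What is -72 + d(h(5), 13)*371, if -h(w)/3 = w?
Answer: -10460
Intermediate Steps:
h(w) = -3*w
-72 + d(h(5), 13)*371 = -72 - 28*371 = -72 - 10388 = -10460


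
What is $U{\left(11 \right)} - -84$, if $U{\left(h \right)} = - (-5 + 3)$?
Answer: $86$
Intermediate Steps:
$U{\left(h \right)} = 2$ ($U{\left(h \right)} = \left(-1\right) \left(-2\right) = 2$)
$U{\left(11 \right)} - -84 = 2 - -84 = 2 + 84 = 86$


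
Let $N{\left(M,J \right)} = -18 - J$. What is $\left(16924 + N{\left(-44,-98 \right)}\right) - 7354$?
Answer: $9650$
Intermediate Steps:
$\left(16924 + N{\left(-44,-98 \right)}\right) - 7354 = \left(16924 - -80\right) - 7354 = \left(16924 + \left(-18 + 98\right)\right) - 7354 = \left(16924 + 80\right) - 7354 = 17004 - 7354 = 9650$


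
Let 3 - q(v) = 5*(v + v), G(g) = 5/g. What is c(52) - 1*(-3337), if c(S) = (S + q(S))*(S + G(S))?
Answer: -1086161/52 ≈ -20888.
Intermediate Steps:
q(v) = 3 - 10*v (q(v) = 3 - 5*(v + v) = 3 - 5*2*v = 3 - 10*v)
c(S) = (3 - 9*S)*(S + 5/S) (c(S) = (S + (3 - 10*S))*(S + 5/S) = (3 - 9*S)*(S + 5/S))
c(52) - 1*(-3337) = (-45 - 9*52² + 3*52 + 15/52) - 1*(-3337) = (-45 - 9*2704 + 156 + 15*(1/52)) + 3337 = (-45 - 24336 + 156 + 15/52) + 3337 = -1259685/52 + 3337 = -1086161/52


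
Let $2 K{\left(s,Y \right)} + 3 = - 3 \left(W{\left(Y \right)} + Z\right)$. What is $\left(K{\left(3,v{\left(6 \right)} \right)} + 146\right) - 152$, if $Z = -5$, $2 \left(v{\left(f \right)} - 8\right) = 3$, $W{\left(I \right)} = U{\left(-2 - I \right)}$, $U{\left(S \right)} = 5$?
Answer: $- \frac{15}{2} \approx -7.5$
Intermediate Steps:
$W{\left(I \right)} = 5$
$v{\left(f \right)} = \frac{19}{2}$ ($v{\left(f \right)} = 8 + \frac{1}{2} \cdot 3 = 8 + \frac{3}{2} = \frac{19}{2}$)
$K{\left(s,Y \right)} = - \frac{3}{2}$ ($K{\left(s,Y \right)} = - \frac{3}{2} + \frac{\left(-3\right) \left(5 - 5\right)}{2} = - \frac{3}{2} + \frac{\left(-3\right) 0}{2} = - \frac{3}{2} + \frac{1}{2} \cdot 0 = - \frac{3}{2} + 0 = - \frac{3}{2}$)
$\left(K{\left(3,v{\left(6 \right)} \right)} + 146\right) - 152 = \left(- \frac{3}{2} + 146\right) - 152 = \frac{289}{2} - 152 = - \frac{15}{2}$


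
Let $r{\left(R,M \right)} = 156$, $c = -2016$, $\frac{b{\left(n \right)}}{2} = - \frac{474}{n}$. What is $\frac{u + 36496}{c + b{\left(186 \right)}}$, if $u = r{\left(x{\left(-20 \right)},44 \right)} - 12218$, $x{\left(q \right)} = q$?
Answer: $- \frac{378727}{31327} \approx -12.089$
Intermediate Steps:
$b{\left(n \right)} = - \frac{948}{n}$ ($b{\left(n \right)} = 2 \left(- \frac{474}{n}\right) = - \frac{948}{n}$)
$u = -12062$ ($u = 156 - 12218 = -12062$)
$\frac{u + 36496}{c + b{\left(186 \right)}} = \frac{-12062 + 36496}{-2016 - \frac{948}{186}} = \frac{24434}{-2016 - \frac{158}{31}} = \frac{24434}{- \frac{62654}{31}} = 24434 \left(- \frac{31}{62654}\right) = - \frac{378727}{31327}$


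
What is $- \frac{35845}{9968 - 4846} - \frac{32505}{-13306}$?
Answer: $- \frac{77615740}{17038333} \approx -4.5554$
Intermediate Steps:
$- \frac{35845}{9968 - 4846} - \frac{32505}{-13306} = - \frac{35845}{9968 - 4846} - - \frac{32505}{13306} = - \frac{35845}{5122} + \frac{32505}{13306} = - \frac{77615740}{17038333}$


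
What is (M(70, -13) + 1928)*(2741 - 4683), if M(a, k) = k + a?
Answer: -3854870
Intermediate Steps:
M(a, k) = a + k
(M(70, -13) + 1928)*(2741 - 4683) = ((70 - 13) + 1928)*(2741 - 4683) = (57 + 1928)*(-1942) = 1985*(-1942) = -3854870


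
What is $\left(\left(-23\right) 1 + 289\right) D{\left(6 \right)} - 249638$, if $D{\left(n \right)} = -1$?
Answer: $-249904$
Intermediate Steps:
$\left(\left(-23\right) 1 + 289\right) D{\left(6 \right)} - 249638 = \left(\left(-23\right) 1 + 289\right) \left(-1\right) - 249638 = \left(-23 + 289\right) \left(-1\right) - 249638 = 266 \left(-1\right) - 249638 = -266 - 249638 = -249904$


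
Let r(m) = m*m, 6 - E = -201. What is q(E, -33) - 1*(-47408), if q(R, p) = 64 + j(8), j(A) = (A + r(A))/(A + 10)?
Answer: 47476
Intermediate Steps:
E = 207 (E = 6 - 1*(-201) = 6 + 201 = 207)
r(m) = m²
j(A) = (A + A²)/(10 + A) (j(A) = (A + A²)/(A + 10) = (A + A²)/(10 + A))
q(R, p) = 68 (q(R, p) = 64 + 8*(1 + 8)/(10 + 8) = 64 + 8*9/18 = 64 + 8*(1/18)*9 = 64 + 4 = 68)
q(E, -33) - 1*(-47408) = 68 - 1*(-47408) = 68 + 47408 = 47476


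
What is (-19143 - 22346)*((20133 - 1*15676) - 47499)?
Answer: 1785769538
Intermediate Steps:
(-19143 - 22346)*((20133 - 1*15676) - 47499) = -41489*((20133 - 15676) - 47499) = -41489*(4457 - 47499) = -41489*(-43042) = 1785769538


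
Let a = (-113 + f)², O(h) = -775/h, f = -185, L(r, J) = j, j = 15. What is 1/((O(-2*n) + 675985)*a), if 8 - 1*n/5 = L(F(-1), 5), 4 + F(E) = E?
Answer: 7/420204321270 ≈ 1.6659e-11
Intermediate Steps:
F(E) = -4 + E
L(r, J) = 15
n = -35 (n = 40 - 5*15 = 40 - 75 = -35)
a = 88804 (a = (-113 - 185)² = (-298)² = 88804)
1/((O(-2*n) + 675985)*a) = 1/((-775/((-2*(-35))) + 675985)*88804) = (1/88804)/(-775/70 + 675985) = (1/88804)/(-775*1/70 + 675985) = (1/88804)/(-155/14 + 675985) = (1/88804)/(9463635/14) = (14/9463635)*(1/88804) = 7/420204321270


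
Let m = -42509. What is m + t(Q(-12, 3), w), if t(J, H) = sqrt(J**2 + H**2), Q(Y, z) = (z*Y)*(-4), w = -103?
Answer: -42509 + sqrt(31345) ≈ -42332.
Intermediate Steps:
Q(Y, z) = -4*Y*z (Q(Y, z) = (Y*z)*(-4) = -4*Y*z)
t(J, H) = sqrt(H**2 + J**2)
m + t(Q(-12, 3), w) = -42509 + sqrt((-103)**2 + (-4*(-12)*3)**2) = -42509 + sqrt(10609 + 144**2) = -42509 + sqrt(10609 + 20736) = -42509 + sqrt(31345)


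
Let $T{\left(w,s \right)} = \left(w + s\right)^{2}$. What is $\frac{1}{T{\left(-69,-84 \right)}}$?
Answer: $\frac{1}{23409} \approx 4.2719 \cdot 10^{-5}$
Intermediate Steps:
$T{\left(w,s \right)} = \left(s + w\right)^{2}$
$\frac{1}{T{\left(-69,-84 \right)}} = \frac{1}{\left(-84 - 69\right)^{2}} = \frac{1}{\left(-153\right)^{2}} = \frac{1}{23409}$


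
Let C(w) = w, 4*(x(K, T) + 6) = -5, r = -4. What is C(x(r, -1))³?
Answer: -24389/64 ≈ -381.08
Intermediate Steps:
x(K, T) = -29/4 (x(K, T) = -6 + (¼)*(-5) = -6 - 5/4 = -29/4)
C(x(r, -1))³ = (-29/4)³ = -24389/64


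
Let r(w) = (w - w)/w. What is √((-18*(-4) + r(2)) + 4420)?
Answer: 2*√1123 ≈ 67.022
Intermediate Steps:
r(w) = 0 (r(w) = 0/w = 0)
√((-18*(-4) + r(2)) + 4420) = √((-18*(-4) + 0) + 4420) = √((72 + 0) + 4420) = √(72 + 4420) = √4492 = 2*√1123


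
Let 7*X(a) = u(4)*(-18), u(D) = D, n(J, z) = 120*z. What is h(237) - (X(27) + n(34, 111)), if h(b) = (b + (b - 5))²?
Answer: 1446559/7 ≈ 2.0665e+5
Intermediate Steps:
h(b) = (-5 + 2*b)² (h(b) = (b + (-5 + b))² = (-5 + 2*b)²)
X(a) = -72/7 (X(a) = (4*(-18))/7 = (⅐)*(-72) = -72/7)
h(237) - (X(27) + n(34, 111)) = (-5 + 2*237)² - (-72/7 + 120*111) = (-5 + 474)² - (-72/7 + 13320) = 469² - 1*93168/7 = 219961 - 93168/7 = 1446559/7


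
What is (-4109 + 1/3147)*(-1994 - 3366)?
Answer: 69310277920/3147 ≈ 2.2024e+7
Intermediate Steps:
(-4109 + 1/3147)*(-1994 - 3366) = (-4109 + 1/3147)*(-5360) = -12931022/3147*(-5360) = 69310277920/3147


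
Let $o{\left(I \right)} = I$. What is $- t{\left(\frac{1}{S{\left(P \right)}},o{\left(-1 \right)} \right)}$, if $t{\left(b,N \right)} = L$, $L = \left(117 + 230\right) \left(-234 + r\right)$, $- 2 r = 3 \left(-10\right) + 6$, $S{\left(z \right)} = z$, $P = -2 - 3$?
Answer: $77034$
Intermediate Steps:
$P = -5$ ($P = -2 - 3 = -5$)
$r = 12$ ($r = - \frac{3 \left(-10\right) + 6}{2} = - \frac{-30 + 6}{2} = \left(- \frac{1}{2}\right) \left(-24\right) = 12$)
$L = -77034$ ($L = \left(117 + 230\right) \left(-234 + 12\right) = 347 \left(-222\right) = -77034$)
$t{\left(b,N \right)} = -77034$
$- t{\left(\frac{1}{S{\left(P \right)}},o{\left(-1 \right)} \right)} = \left(-1\right) \left(-77034\right) = 77034$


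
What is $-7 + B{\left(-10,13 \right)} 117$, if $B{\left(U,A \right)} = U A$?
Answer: $-15217$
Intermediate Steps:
$B{\left(U,A \right)} = A U$
$-7 + B{\left(-10,13 \right)} 117 = -7 + 13 \left(-10\right) 117 = -7 - 15210 = -15217$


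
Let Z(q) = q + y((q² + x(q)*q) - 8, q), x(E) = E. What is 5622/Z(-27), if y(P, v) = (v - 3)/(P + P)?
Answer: -543460/2611 ≈ -208.14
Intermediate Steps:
y(P, v) = (-3 + v)/(2*P) (y(P, v) = (-3 + v)/((2*P)) = (-3 + v)*(1/(2*P)) = (-3 + v)/(2*P))
Z(q) = q + (-3 + q)/(2*(-8 + 2*q²)) (Z(q) = q + (-3 + q)/(2*((q² + q*q) - 8)) = q + (-3 + q)/(2*((q² + q²) - 8)) = q + (-3 + q)/(2*(2*q² - 8)) = q + (-3 + q)/(2*(-8 + 2*q²)))
5622/Z(-27) = 5622/(((-3 - 15*(-27) + 4*(-27)³)/(4*(-4 + (-27)²)))) = 5622/(((-3 + 405 + 4*(-19683))/(4*(-4 + 729)))) = 5622/(((¼)*(-3 + 405 - 78732)/725)) = 5622/(((¼)*(1/725)*(-78330))) = 5622/(-7833/290) = 5622*(-290/7833) = -543460/2611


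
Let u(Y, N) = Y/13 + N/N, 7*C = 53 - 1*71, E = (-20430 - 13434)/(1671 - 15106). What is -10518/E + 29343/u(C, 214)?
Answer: 13351418657/412012 ≈ 32405.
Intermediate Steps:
E = 33864/13435 (E = -33864/(-13435) = -33864*(-1/13435) = 33864/13435 ≈ 2.5206)
C = -18/7 (C = (53 - 1*71)/7 = (53 - 71)/7 = (⅐)*(-18) = -18/7 ≈ -2.5714)
u(Y, N) = 1 + Y/13 (u(Y, N) = Y*(1/13) + 1 = Y/13 + 1 = 1 + Y/13)
-10518/E + 29343/u(C, 214) = -10518/33864/13435 + 29343/(1 + (1/13)*(-18/7)) = -10518*13435/33864 + 29343/(1 - 18/91) = -23551555/5644 + 29343/(73/91) = -23551555/5644 + 29343*(91/73) = -23551555/5644 + 2670213/73 = 13351418657/412012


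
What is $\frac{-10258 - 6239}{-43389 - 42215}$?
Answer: $\frac{16497}{85604} \approx 0.19271$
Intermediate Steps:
$\frac{-10258 - 6239}{-43389 - 42215} = - \frac{16497}{-85604} = \left(-16497\right) \left(- \frac{1}{85604}\right) = \frac{16497}{85604}$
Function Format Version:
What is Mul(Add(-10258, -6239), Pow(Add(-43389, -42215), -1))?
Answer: Rational(16497, 85604) ≈ 0.19271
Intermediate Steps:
Mul(Add(-10258, -6239), Pow(Add(-43389, -42215), -1)) = Mul(-16497, Pow(-85604, -1)) = Mul(-16497, Rational(-1, 85604)) = Rational(16497, 85604)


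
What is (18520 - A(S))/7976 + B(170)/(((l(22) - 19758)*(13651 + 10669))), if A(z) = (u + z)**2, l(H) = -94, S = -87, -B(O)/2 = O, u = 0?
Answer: 33044703253/24067611904 ≈ 1.3730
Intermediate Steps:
B(O) = -2*O
A(z) = z**2 (A(z) = (0 + z)**2 = z**2)
(18520 - A(S))/7976 + B(170)/(((l(22) - 19758)*(13651 + 10669))) = (18520 - 1*(-87)**2)/7976 + (-2*170)/(((-94 - 19758)*(13651 + 10669))) = (18520 - 1*7569)*(1/7976) - 340/((-19852*24320)) = (18520 - 7569)*(1/7976) - 340/(-482800640) = 10951*(1/7976) - 340*(-1/482800640) = 10951/7976 + 17/24140032 = 33044703253/24067611904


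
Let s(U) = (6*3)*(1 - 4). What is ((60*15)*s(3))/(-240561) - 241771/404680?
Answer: -4277025059/10816691720 ≈ -0.39541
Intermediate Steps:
s(U) = -54 (s(U) = 18*(-3) = -54)
((60*15)*s(3))/(-240561) - 241771/404680 = ((60*15)*(-54))/(-240561) - 241771/404680 = (900*(-54))*(-1/240561) - 241771*1/404680 = -48600*(-1/240561) - 241771/404680 = 5400/26729 - 241771/404680 = -4277025059/10816691720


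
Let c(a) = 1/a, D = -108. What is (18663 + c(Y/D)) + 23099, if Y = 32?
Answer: 334069/8 ≈ 41759.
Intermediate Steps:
(18663 + c(Y/D)) + 23099 = (18663 + 1/(32/(-108))) + 23099 = (18663 + 1/(32*(-1/108))) + 23099 = (18663 + 1/(-8/27)) + 23099 = (18663 - 27/8) + 23099 = 149277/8 + 23099 = 334069/8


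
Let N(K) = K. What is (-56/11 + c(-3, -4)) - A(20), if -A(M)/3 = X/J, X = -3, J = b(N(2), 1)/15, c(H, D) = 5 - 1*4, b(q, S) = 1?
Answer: -1530/11 ≈ -139.09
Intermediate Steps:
c(H, D) = 1 (c(H, D) = 5 - 4 = 1)
J = 1/15 ≈ 0.066667
A(M) = 135 (A(M) = -(-9)/1/15 = -(-9)*15 = -3*(-45) = 135)
(-56/11 + c(-3, -4)) - A(20) = (-56/11 + 1) - 1*135 = (-56/11 + 1) - 135 = -45/11 - 135 = -1530/11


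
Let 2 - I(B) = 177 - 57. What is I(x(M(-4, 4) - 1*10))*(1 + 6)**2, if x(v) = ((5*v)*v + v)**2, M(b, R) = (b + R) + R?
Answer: -5782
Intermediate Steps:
M(b, R) = b + 2*R (M(b, R) = (R + b) + R = b + 2*R)
x(v) = (v + 5*v**2)**2 (x(v) = (5*v**2 + v)**2 = (v + 5*v**2)**2)
I(B) = -118 (I(B) = 2 - (177 - 57) = 2 - 1*120 = 2 - 120 = -118)
I(x(M(-4, 4) - 1*10))*(1 + 6)**2 = -118*(1 + 6)**2 = -118*7**2 = -118*49 = -5782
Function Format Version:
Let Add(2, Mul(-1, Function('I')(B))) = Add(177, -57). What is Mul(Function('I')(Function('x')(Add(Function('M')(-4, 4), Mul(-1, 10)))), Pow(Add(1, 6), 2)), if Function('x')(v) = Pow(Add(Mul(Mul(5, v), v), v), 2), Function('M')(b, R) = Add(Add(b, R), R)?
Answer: -5782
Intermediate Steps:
Function('M')(b, R) = Add(b, Mul(2, R)) (Function('M')(b, R) = Add(Add(R, b), R) = Add(b, Mul(2, R)))
Function('x')(v) = Pow(Add(v, Mul(5, Pow(v, 2))), 2) (Function('x')(v) = Pow(Add(Mul(5, Pow(v, 2)), v), 2) = Pow(Add(v, Mul(5, Pow(v, 2))), 2))
Function('I')(B) = -118 (Function('I')(B) = Add(2, Mul(-1, Add(177, -57))) = Add(2, Mul(-1, 120)) = Add(2, -120) = -118)
Mul(Function('I')(Function('x')(Add(Function('M')(-4, 4), Mul(-1, 10)))), Pow(Add(1, 6), 2)) = Mul(-118, Pow(Add(1, 6), 2)) = Mul(-118, Pow(7, 2)) = Mul(-118, 49) = -5782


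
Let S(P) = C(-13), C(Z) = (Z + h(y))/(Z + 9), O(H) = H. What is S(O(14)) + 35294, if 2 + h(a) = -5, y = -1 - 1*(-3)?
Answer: 35299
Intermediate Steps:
y = 2 (y = -1 + 3 = 2)
h(a) = -7 (h(a) = -2 - 5 = -7)
C(Z) = (-7 + Z)/(9 + Z) (C(Z) = (Z - 7)/(Z + 9) = (-7 + Z)/(9 + Z))
S(P) = 5 (S(P) = (-7 - 13)/(9 - 13) = -20/(-4) = -¼*(-20) = 5)
S(O(14)) + 35294 = 5 + 35294 = 35299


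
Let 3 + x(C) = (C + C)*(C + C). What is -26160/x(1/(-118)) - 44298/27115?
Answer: 1234354800342/141567415 ≈ 8719.2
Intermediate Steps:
x(C) = -3 + 4*C² (x(C) = -3 + (C + C)*(C + C) = -3 + (2*C)*(2*C) = -3 + 4*C²)
-26160/x(1/(-118)) - 44298/27115 = -26160/(-3 + 4*(1/(-118))²) - 44298/27115 = -26160/(-3 + 4*(-1/118)²) - 44298*1/27115 = -26160/(-3 + 4*(1/13924)) - 44298/27115 = -26160/(-3 + 1/3481) - 44298/27115 = -26160/(-10442/3481) - 44298/27115 = -26160*(-3481/10442) - 44298/27115 = 45531480/5221 - 44298/27115 = 1234354800342/141567415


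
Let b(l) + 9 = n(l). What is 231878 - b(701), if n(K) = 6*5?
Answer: 231857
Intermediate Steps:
n(K) = 30
b(l) = 21 (b(l) = -9 + 30 = 21)
231878 - b(701) = 231878 - 1*21 = 231878 - 21 = 231857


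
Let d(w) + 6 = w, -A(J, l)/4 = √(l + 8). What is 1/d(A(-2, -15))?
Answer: I/(2*(-3*I + 2*√7)) ≈ -0.040541 + 0.071507*I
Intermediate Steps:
A(J, l) = -4*√(8 + l) (A(J, l) = -4*√(l + 8) = -4*√(8 + l))
d(w) = -6 + w
1/d(A(-2, -15)) = 1/(-6 - 4*√(8 - 15)) = 1/(-6 - 4*I*√7)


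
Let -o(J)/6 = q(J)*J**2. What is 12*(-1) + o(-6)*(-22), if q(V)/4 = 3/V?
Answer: -9516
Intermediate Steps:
q(V) = 12/V (q(V) = 4*(3/V) = 12/V)
o(J) = -72*J (o(J) = -6*12/J*J**2 = -72*J)
12*(-1) + o(-6)*(-22) = 12*(-1) - 72*(-6)*(-22) = -12 + 432*(-22) = -12 - 9504 = -9516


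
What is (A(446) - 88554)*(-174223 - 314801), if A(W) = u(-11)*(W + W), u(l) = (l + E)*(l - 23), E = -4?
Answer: -179161766784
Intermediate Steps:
u(l) = (-23 + l)*(-4 + l) (u(l) = (l - 4)*(l - 23) = (-4 + l)*(-23 + l) = (-23 + l)*(-4 + l))
A(W) = 1020*W (A(W) = (92 + (-11)² - 27*(-11))*(W + W) = (92 + 121 + 297)*(2*W) = 510*(2*W) = 1020*W)
(A(446) - 88554)*(-174223 - 314801) = (1020*446 - 88554)*(-174223 - 314801) = (454920 - 88554)*(-489024) = 366366*(-489024) = -179161766784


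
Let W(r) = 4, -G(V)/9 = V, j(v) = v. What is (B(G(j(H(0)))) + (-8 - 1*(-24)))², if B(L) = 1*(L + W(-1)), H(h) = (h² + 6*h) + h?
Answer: 400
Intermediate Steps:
H(h) = h² + 7*h
G(V) = -9*V
B(L) = 4 + L (B(L) = 1*(L + 4) = 1*(4 + L) = 4 + L)
(B(G(j(H(0)))) + (-8 - 1*(-24)))² = ((4 - 0*(7 + 0)) + (-8 - 1*(-24)))² = ((4 - 0*7) + (-8 + 24))² = ((4 - 9*0) + 16)² = ((4 + 0) + 16)² = (4 + 16)² = 20² = 400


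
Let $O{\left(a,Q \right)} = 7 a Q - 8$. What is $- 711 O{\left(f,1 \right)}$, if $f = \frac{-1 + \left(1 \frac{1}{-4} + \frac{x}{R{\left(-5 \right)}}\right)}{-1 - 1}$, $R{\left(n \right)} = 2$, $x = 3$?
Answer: $\frac{50481}{8} \approx 6310.1$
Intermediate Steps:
$f = - \frac{1}{8}$ ($f = \frac{-1 + \left(1 \frac{1}{-4} + \frac{3}{2}\right)}{-1 - 1} = \frac{-1 + \left(1 \left(- \frac{1}{4}\right) + 3 \cdot \frac{1}{2}\right)}{-2} = \left(-1 + \left(- \frac{1}{4} + \frac{3}{2}\right)\right) \left(- \frac{1}{2}\right) = \left(-1 + \frac{5}{4}\right) \left(- \frac{1}{2}\right) = \frac{1}{4} \left(- \frac{1}{2}\right) = - \frac{1}{8} \approx -0.125$)
$O{\left(a,Q \right)} = -8 + 7 Q a$ ($O{\left(a,Q \right)} = 7 Q a - 8 = -8 + 7 Q a$)
$- 711 O{\left(f,1 \right)} = - 711 \left(-8 + 7 \cdot 1 \left(- \frac{1}{8}\right)\right) = - 711 \left(-8 - \frac{7}{8}\right) = \left(-711\right) \left(- \frac{71}{8}\right) = \frac{50481}{8}$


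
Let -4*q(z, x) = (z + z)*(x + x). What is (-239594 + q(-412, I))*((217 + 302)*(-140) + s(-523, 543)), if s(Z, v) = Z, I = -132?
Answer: 21514191974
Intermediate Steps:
q(z, x) = -x*z (q(z, x) = -(z + z)*(x + x)/4 = -2*z*2*x/4 = -x*z)
(-239594 + q(-412, I))*((217 + 302)*(-140) + s(-523, 543)) = (-239594 - 1*(-132)*(-412))*((217 + 302)*(-140) - 523) = (-239594 - 54384)*(519*(-140) - 523) = -293978*(-72660 - 523) = -293978*(-73183) = 21514191974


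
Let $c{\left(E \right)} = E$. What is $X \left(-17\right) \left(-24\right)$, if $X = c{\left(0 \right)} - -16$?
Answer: $6528$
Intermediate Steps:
$X = 16$ ($X = 0 - -16 = 0 + 16 = 16$)
$X \left(-17\right) \left(-24\right) = 16 \left(-17\right) \left(-24\right) = \left(-272\right) \left(-24\right) = 6528$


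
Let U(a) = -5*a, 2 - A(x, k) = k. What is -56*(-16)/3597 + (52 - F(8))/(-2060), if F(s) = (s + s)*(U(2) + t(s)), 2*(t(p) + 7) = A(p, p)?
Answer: 126919/1852455 ≈ 0.068514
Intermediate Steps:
A(x, k) = 2 - k
t(p) = -6 - p/2 (t(p) = -7 + (2 - p)/2 = -7 + (1 - p/2) = -6 - p/2)
F(s) = 2*s*(-16 - s/2) (F(s) = (s + s)*(-5*2 + (-6 - s/2)) = (2*s)*(-10 + (-6 - s/2)) = (2*s)*(-16 - s/2) = 2*s*(-16 - s/2))
-56*(-16)/3597 + (52 - F(8))/(-2060) = -56*(-16)/3597 + (52 - (-1)*8*(32 + 8))/(-2060) = 896*(1/3597) + (52 - (-1)*8*40)*(-1/2060) = 896/3597 + (52 - 1*(-320))*(-1/2060) = 896/3597 + (52 + 320)*(-1/2060) = 896/3597 + 372*(-1/2060) = 896/3597 - 93/515 = 126919/1852455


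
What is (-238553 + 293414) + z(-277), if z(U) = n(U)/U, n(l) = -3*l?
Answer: 54858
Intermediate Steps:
z(U) = -3 (z(U) = (-3*U)/U = -3)
(-238553 + 293414) + z(-277) = (-238553 + 293414) - 3 = 54861 - 3 = 54858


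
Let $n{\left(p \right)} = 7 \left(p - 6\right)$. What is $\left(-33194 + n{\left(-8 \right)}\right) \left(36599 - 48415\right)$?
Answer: $393378272$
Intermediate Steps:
$n{\left(p \right)} = -42 + 7 p$ ($n{\left(p \right)} = 7 \left(-6 + p\right) = -42 + 7 p$)
$\left(-33194 + n{\left(-8 \right)}\right) \left(36599 - 48415\right) = \left(-33194 + \left(-42 + 7 \left(-8\right)\right)\right) \left(36599 - 48415\right) = \left(-33194 - 98\right) \left(-11816\right) = \left(-33292\right) \left(-11816\right) = 393378272$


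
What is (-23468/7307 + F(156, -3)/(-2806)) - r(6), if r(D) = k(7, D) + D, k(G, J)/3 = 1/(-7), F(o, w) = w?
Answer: -1260439247/143524094 ≈ -8.7821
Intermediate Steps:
k(G, J) = -3/7 (k(G, J) = 3/(-7) = 3*(-1/7) = -3/7)
r(D) = -3/7 + D
(-23468/7307 + F(156, -3)/(-2806)) - r(6) = (-23468/7307 - 3/(-2806)) - (-3/7 + 6) = (-23468*1/7307 - 3*(-1/2806)) - 1*39/7 = (-23468/7307 + 3/2806) - 39/7 = -65829287/20503442 - 39/7 = -1260439247/143524094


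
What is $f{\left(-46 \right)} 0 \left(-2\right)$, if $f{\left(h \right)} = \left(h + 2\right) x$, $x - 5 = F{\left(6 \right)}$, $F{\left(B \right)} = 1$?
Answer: $0$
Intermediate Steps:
$x = 6$ ($x = 5 + 1 = 6$)
$f{\left(h \right)} = 12 + 6 h$ ($f{\left(h \right)} = \left(h + 2\right) 6 = \left(2 + h\right) 6 = 12 + 6 h$)
$f{\left(-46 \right)} 0 \left(-2\right) = \left(12 + 6 \left(-46\right)\right) 0 \left(-2\right) = \left(12 - 276\right) 0 = \left(-264\right) 0 = 0$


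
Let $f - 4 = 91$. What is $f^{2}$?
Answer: $9025$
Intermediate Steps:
$f = 95$ ($f = 4 + 91 = 95$)
$f^{2} = 95^{2} = 9025$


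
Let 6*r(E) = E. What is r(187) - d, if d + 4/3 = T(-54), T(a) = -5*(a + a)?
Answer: -1015/2 ≈ -507.50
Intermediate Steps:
T(a) = -10*a
d = 1616/3 (d = -4/3 - 10*(-54) = -4/3 + 540 = 1616/3 ≈ 538.67)
r(E) = E/6
r(187) - d = (⅙)*187 - 1*1616/3 = 187/6 - 1616/3 = -1015/2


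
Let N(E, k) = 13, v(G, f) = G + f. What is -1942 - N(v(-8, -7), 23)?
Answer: -1955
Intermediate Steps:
-1942 - N(v(-8, -7), 23) = -1942 - 1*13 = -1942 - 13 = -1955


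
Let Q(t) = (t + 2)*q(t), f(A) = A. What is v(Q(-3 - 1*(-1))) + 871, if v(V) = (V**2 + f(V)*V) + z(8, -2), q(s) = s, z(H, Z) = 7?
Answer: 878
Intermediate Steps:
Q(t) = t*(2 + t) (Q(t) = (t + 2)*t = (2 + t)*t = t*(2 + t))
v(V) = 7 + 2*V**2 (v(V) = (V**2 + V*V) + 7 = (V**2 + V**2) + 7 = 2*V**2 + 7 = 7 + 2*V**2)
v(Q(-3 - 1*(-1))) + 871 = (7 + 2*((-3 - 1*(-1))*(2 + (-3 - 1*(-1))))**2) + 871 = (7 + 2*((-3 + 1)*(2 + (-3 + 1)))**2) + 871 = (7 + 2*(-2*(2 - 2))**2) + 871 = (7 + 2*(-2*0)**2) + 871 = (7 + 2*0**2) + 871 = (7 + 2*0) + 871 = (7 + 0) + 871 = 7 + 871 = 878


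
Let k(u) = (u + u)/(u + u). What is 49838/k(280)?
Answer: 49838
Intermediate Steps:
k(u) = 1 (k(u) = (2*u)/((2*u)) = (2*u)*(1/(2*u)) = 1)
49838/k(280) = 49838/1 = 49838*1 = 49838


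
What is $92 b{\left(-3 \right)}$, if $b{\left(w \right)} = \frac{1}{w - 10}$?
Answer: $- \frac{92}{13} \approx -7.0769$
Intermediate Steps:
$b{\left(w \right)} = \frac{1}{-10 + w}$
$92 b{\left(-3 \right)} = \frac{92}{-10 - 3} = \frac{92}{-13} = 92 \left(- \frac{1}{13}\right) = - \frac{92}{13}$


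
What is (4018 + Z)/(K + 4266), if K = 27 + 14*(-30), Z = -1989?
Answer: 2029/3873 ≈ 0.52388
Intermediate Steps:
K = -393 (K = 27 - 420 = -393)
(4018 + Z)/(K + 4266) = (4018 - 1989)/(-393 + 4266) = 2029/3873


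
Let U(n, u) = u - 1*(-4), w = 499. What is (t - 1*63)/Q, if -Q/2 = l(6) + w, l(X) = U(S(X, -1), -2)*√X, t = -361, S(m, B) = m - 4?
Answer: 105788/248977 - 424*√6/248977 ≈ 0.42072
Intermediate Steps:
S(m, B) = -4 + m
U(n, u) = 4 + u (U(n, u) = u + 4 = 4 + u)
l(X) = 2*√X (l(X) = (4 - 2)*√X = 2*√X)
Q = -998 - 4*√6 (Q = -2*(2*√6 + 499) = -2*(499 + 2*√6) = -998 - 4*√6 ≈ -1007.8)
(t - 1*63)/Q = (-361 - 1*63)/(-998 - 4*√6) = (-361 - 63)/(-998 - 4*√6) = -424/(-998 - 4*√6)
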